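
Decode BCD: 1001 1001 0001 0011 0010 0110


Each 4-bit group → digit:
  1001 → 9
  1001 → 9
  0001 → 1
  0011 → 3
  0010 → 2
  0110 → 6
= 991326


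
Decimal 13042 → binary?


Divide by 2 repeatedly:
13042 ÷ 2 = 6521 remainder 0
6521 ÷ 2 = 3260 remainder 1
3260 ÷ 2 = 1630 remainder 0
1630 ÷ 2 = 815 remainder 0
815 ÷ 2 = 407 remainder 1
407 ÷ 2 = 203 remainder 1
203 ÷ 2 = 101 remainder 1
101 ÷ 2 = 50 remainder 1
50 ÷ 2 = 25 remainder 0
25 ÷ 2 = 12 remainder 1
12 ÷ 2 = 6 remainder 0
6 ÷ 2 = 3 remainder 0
3 ÷ 2 = 1 remainder 1
1 ÷ 2 = 0 remainder 1
Reading remainders bottom-up:
= 11001011110010


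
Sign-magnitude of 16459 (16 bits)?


Sign bit: 0 (positive)
Magnitude: 16459 = 100000001001011
= 0100000001001011


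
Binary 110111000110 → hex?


Group into 4-bit nibbles: 110111000110
  1101 = D
  1100 = C
  0110 = 6
= 0xDC6


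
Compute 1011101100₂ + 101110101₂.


Align and add column by column (LSB to MSB, carry propagating):
  01011101100
+ 00101110101
  -----------
  col 0: 0 + 1 + 0 (carry in) = 1 → bit 1, carry out 0
  col 1: 0 + 0 + 0 (carry in) = 0 → bit 0, carry out 0
  col 2: 1 + 1 + 0 (carry in) = 2 → bit 0, carry out 1
  col 3: 1 + 0 + 1 (carry in) = 2 → bit 0, carry out 1
  col 4: 0 + 1 + 1 (carry in) = 2 → bit 0, carry out 1
  col 5: 1 + 1 + 1 (carry in) = 3 → bit 1, carry out 1
  col 6: 1 + 1 + 1 (carry in) = 3 → bit 1, carry out 1
  col 7: 1 + 0 + 1 (carry in) = 2 → bit 0, carry out 1
  col 8: 0 + 1 + 1 (carry in) = 2 → bit 0, carry out 1
  col 9: 1 + 0 + 1 (carry in) = 2 → bit 0, carry out 1
  col 10: 0 + 0 + 1 (carry in) = 1 → bit 1, carry out 0
Reading bits MSB→LSB: 10001100001
Strip leading zeros: 10001100001
= 10001100001


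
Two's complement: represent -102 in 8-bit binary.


Original: 01100110
Step 1 - Invert all bits: 10011001
Step 2 - Add 1: 10011001 + 1
= 10011010 (represents -102)


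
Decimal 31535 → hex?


Divide by 16 repeatedly:
31535 ÷ 16 = 1970 remainder 15 (F)
1970 ÷ 16 = 123 remainder 2 (2)
123 ÷ 16 = 7 remainder 11 (B)
7 ÷ 16 = 0 remainder 7 (7)
Reading remainders bottom-up:
= 0x7B2F


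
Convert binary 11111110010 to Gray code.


Binary: 11111110010
Gray code: G = B XOR (B >> 1)
B >> 1 = 01111111001
11111110010 XOR 01111111001:
  1 XOR 0 = 1
  1 XOR 1 = 0
  1 XOR 1 = 0
  1 XOR 1 = 0
  1 XOR 1 = 0
  1 XOR 1 = 0
  1 XOR 1 = 0
  0 XOR 1 = 1
  0 XOR 0 = 0
  1 XOR 0 = 1
  0 XOR 1 = 1
= 10000001011


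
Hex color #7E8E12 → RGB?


Hex: #7E8E12
R = 7E₁₆ = 126
G = 8E₁₆ = 142
B = 12₁₆ = 18
= RGB(126, 142, 18)


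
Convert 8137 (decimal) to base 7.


Divide by 7 repeatedly:
8137 ÷ 7 = 1162 remainder 3
1162 ÷ 7 = 166 remainder 0
166 ÷ 7 = 23 remainder 5
23 ÷ 7 = 3 remainder 2
3 ÷ 7 = 0 remainder 3
Reading remainders bottom-up:
= 32503


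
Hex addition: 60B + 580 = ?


Align and add column by column (LSB to MSB, each column mod 16 with carry):
  060B
+ 0580
  ----
  col 0: B(11) + 0(0) + 0 (carry in) = 11 → B(11), carry out 0
  col 1: 0(0) + 8(8) + 0 (carry in) = 8 → 8(8), carry out 0
  col 2: 6(6) + 5(5) + 0 (carry in) = 11 → B(11), carry out 0
  col 3: 0(0) + 0(0) + 0 (carry in) = 0 → 0(0), carry out 0
Reading digits MSB→LSB: 0B8B
Strip leading zeros: B8B
= 0xB8B


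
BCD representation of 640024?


Each digit → 4-bit binary:
  6 → 0110
  4 → 0100
  0 → 0000
  0 → 0000
  2 → 0010
  4 → 0100
= 0110 0100 0000 0000 0010 0100


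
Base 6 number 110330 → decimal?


Positional values (base 6):
  0 × 6^0 = 0 × 1 = 0
  3 × 6^1 = 3 × 6 = 18
  3 × 6^2 = 3 × 36 = 108
  0 × 6^3 = 0 × 216 = 0
  1 × 6^4 = 1 × 1296 = 1296
  1 × 6^5 = 1 × 7776 = 7776
Sum = 0 + 18 + 108 + 0 + 1296 + 7776
= 9198


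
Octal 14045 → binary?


Each octal digit → 3 binary bits:
  1 = 001
  4 = 100
  0 = 000
  4 = 100
  5 = 101
Concatenate: 001 100 000 100 101
= 001100000100101


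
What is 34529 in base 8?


Divide by 8 repeatedly:
34529 ÷ 8 = 4316 remainder 1
4316 ÷ 8 = 539 remainder 4
539 ÷ 8 = 67 remainder 3
67 ÷ 8 = 8 remainder 3
8 ÷ 8 = 1 remainder 0
1 ÷ 8 = 0 remainder 1
Reading remainders bottom-up:
= 0o103341


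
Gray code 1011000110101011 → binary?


Gray code: 1011000110101011
MSB stays the same: 1
Each subsequent bit = prev_binary XOR current_gray:
  B[1] = 1 XOR 0 = 1
  B[2] = 1 XOR 1 = 0
  B[3] = 0 XOR 1 = 1
  B[4] = 1 XOR 0 = 1
  B[5] = 1 XOR 0 = 1
  B[6] = 1 XOR 0 = 1
  B[7] = 1 XOR 1 = 0
  B[8] = 0 XOR 1 = 1
  B[9] = 1 XOR 0 = 1
  B[10] = 1 XOR 1 = 0
  B[11] = 0 XOR 0 = 0
  B[12] = 0 XOR 1 = 1
  B[13] = 1 XOR 0 = 1
  B[14] = 1 XOR 1 = 0
  B[15] = 0 XOR 1 = 1
= 1101111011001101 (57037 decimal)


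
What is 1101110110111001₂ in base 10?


Positional values:
Bit 0: 1 × 2^0 = 1
Bit 3: 1 × 2^3 = 8
Bit 4: 1 × 2^4 = 16
Bit 5: 1 × 2^5 = 32
Bit 7: 1 × 2^7 = 128
Bit 8: 1 × 2^8 = 256
Bit 10: 1 × 2^10 = 1024
Bit 11: 1 × 2^11 = 2048
Bit 12: 1 × 2^12 = 4096
Bit 14: 1 × 2^14 = 16384
Bit 15: 1 × 2^15 = 32768
Sum = 1 + 8 + 16 + 32 + 128 + 256 + 1024 + 2048 + 4096 + 16384 + 32768
= 56761


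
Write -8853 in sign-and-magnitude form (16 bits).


Sign bit: 1 (negative)
Magnitude: 8853 = 010001010010101
= 1010001010010101


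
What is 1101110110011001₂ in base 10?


Positional values:
Bit 0: 1 × 2^0 = 1
Bit 3: 1 × 2^3 = 8
Bit 4: 1 × 2^4 = 16
Bit 7: 1 × 2^7 = 128
Bit 8: 1 × 2^8 = 256
Bit 10: 1 × 2^10 = 1024
Bit 11: 1 × 2^11 = 2048
Bit 12: 1 × 2^12 = 4096
Bit 14: 1 × 2^14 = 16384
Bit 15: 1 × 2^15 = 32768
Sum = 1 + 8 + 16 + 128 + 256 + 1024 + 2048 + 4096 + 16384 + 32768
= 56729


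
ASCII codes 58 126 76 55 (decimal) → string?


Codes (decimal): 58 126 76 55
Per-code ASCII lookup:
  58  (special character) → ':'
  126  (special character) → '~'
  76  (range 65-90: uppercase, 76 - 65 = 11) → 'L'
  55  (range 48-57: digits, 55 - 48 = 7) → '7'
= ':~L7'


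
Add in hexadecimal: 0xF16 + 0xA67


Align and add column by column (LSB to MSB, each column mod 16 with carry):
  0F16
+ 0A67
  ----
  col 0: 6(6) + 7(7) + 0 (carry in) = 13 → D(13), carry out 0
  col 1: 1(1) + 6(6) + 0 (carry in) = 7 → 7(7), carry out 0
  col 2: F(15) + A(10) + 0 (carry in) = 25 → 9(9), carry out 1
  col 3: 0(0) + 0(0) + 1 (carry in) = 1 → 1(1), carry out 0
Reading digits MSB→LSB: 197D
Strip leading zeros: 197D
= 0x197D


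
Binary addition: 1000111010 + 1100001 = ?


Align and add column by column (LSB to MSB, carry propagating):
  01000111010
+ 00001100001
  -----------
  col 0: 0 + 1 + 0 (carry in) = 1 → bit 1, carry out 0
  col 1: 1 + 0 + 0 (carry in) = 1 → bit 1, carry out 0
  col 2: 0 + 0 + 0 (carry in) = 0 → bit 0, carry out 0
  col 3: 1 + 0 + 0 (carry in) = 1 → bit 1, carry out 0
  col 4: 1 + 0 + 0 (carry in) = 1 → bit 1, carry out 0
  col 5: 1 + 1 + 0 (carry in) = 2 → bit 0, carry out 1
  col 6: 0 + 1 + 1 (carry in) = 2 → bit 0, carry out 1
  col 7: 0 + 0 + 1 (carry in) = 1 → bit 1, carry out 0
  col 8: 0 + 0 + 0 (carry in) = 0 → bit 0, carry out 0
  col 9: 1 + 0 + 0 (carry in) = 1 → bit 1, carry out 0
  col 10: 0 + 0 + 0 (carry in) = 0 → bit 0, carry out 0
Reading bits MSB→LSB: 01010011011
Strip leading zeros: 1010011011
= 1010011011


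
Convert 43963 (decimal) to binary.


Divide by 2 repeatedly:
43963 ÷ 2 = 21981 remainder 1
21981 ÷ 2 = 10990 remainder 1
10990 ÷ 2 = 5495 remainder 0
5495 ÷ 2 = 2747 remainder 1
2747 ÷ 2 = 1373 remainder 1
1373 ÷ 2 = 686 remainder 1
686 ÷ 2 = 343 remainder 0
343 ÷ 2 = 171 remainder 1
171 ÷ 2 = 85 remainder 1
85 ÷ 2 = 42 remainder 1
42 ÷ 2 = 21 remainder 0
21 ÷ 2 = 10 remainder 1
10 ÷ 2 = 5 remainder 0
5 ÷ 2 = 2 remainder 1
2 ÷ 2 = 1 remainder 0
1 ÷ 2 = 0 remainder 1
Reading remainders bottom-up:
= 1010101110111011


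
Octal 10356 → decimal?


Positional values:
Position 0: 6 × 8^0 = 6
Position 1: 5 × 8^1 = 40
Position 2: 3 × 8^2 = 192
Position 3: 0 × 8^3 = 0
Position 4: 1 × 8^4 = 4096
Sum = 6 + 40 + 192 + 0 + 4096
= 4334


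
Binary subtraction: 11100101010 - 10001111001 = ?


Align and subtract column by column (LSB to MSB, borrowing when needed):
  11100101010
- 10001111001
  -----------
  col 0: (0 - 0 borrow-in) - 1 → borrow from next column: (0+2) - 1 = 1, borrow out 1
  col 1: (1 - 1 borrow-in) - 0 → 0 - 0 = 0, borrow out 0
  col 2: (0 - 0 borrow-in) - 0 → 0 - 0 = 0, borrow out 0
  col 3: (1 - 0 borrow-in) - 1 → 1 - 1 = 0, borrow out 0
  col 4: (0 - 0 borrow-in) - 1 → borrow from next column: (0+2) - 1 = 1, borrow out 1
  col 5: (1 - 1 borrow-in) - 1 → borrow from next column: (0+2) - 1 = 1, borrow out 1
  col 6: (0 - 1 borrow-in) - 1 → borrow from next column: (-1+2) - 1 = 0, borrow out 1
  col 7: (0 - 1 borrow-in) - 0 → borrow from next column: (-1+2) - 0 = 1, borrow out 1
  col 8: (1 - 1 borrow-in) - 0 → 0 - 0 = 0, borrow out 0
  col 9: (1 - 0 borrow-in) - 0 → 1 - 0 = 1, borrow out 0
  col 10: (1 - 0 borrow-in) - 1 → 1 - 1 = 0, borrow out 0
Reading bits MSB→LSB: 01010110001
Strip leading zeros: 1010110001
= 1010110001


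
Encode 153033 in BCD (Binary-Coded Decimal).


Each digit → 4-bit binary:
  1 → 0001
  5 → 0101
  3 → 0011
  0 → 0000
  3 → 0011
  3 → 0011
= 0001 0101 0011 0000 0011 0011


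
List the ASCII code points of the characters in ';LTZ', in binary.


String: ';LTZ'  (4 characters)
Per-character ASCII lookup:
  ';': special character: ';' = 59 → 111011
  'L': uppercase starts at 65: 'L' = 65 + 11 = 76 → 1001100
  'T': uppercase starts at 65: 'T' = 65 + 19 = 84 → 1010100
  'Z': uppercase starts at 65: 'Z' = 65 + 25 = 90 → 1011010
= 111011 1001100 1010100 1011010


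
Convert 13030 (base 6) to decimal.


Positional values (base 6):
  0 × 6^0 = 0 × 1 = 0
  3 × 6^1 = 3 × 6 = 18
  0 × 6^2 = 0 × 36 = 0
  3 × 6^3 = 3 × 216 = 648
  1 × 6^4 = 1 × 1296 = 1296
Sum = 0 + 18 + 0 + 648 + 1296
= 1962


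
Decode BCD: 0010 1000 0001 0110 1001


Each 4-bit group → digit:
  0010 → 2
  1000 → 8
  0001 → 1
  0110 → 6
  1001 → 9
= 28169


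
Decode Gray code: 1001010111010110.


Gray code: 1001010111010110
MSB stays the same: 1
Each subsequent bit = prev_binary XOR current_gray:
  B[1] = 1 XOR 0 = 1
  B[2] = 1 XOR 0 = 1
  B[3] = 1 XOR 1 = 0
  B[4] = 0 XOR 0 = 0
  B[5] = 0 XOR 1 = 1
  B[6] = 1 XOR 0 = 1
  B[7] = 1 XOR 1 = 0
  B[8] = 0 XOR 1 = 1
  B[9] = 1 XOR 1 = 0
  B[10] = 0 XOR 0 = 0
  B[11] = 0 XOR 1 = 1
  B[12] = 1 XOR 0 = 1
  B[13] = 1 XOR 1 = 0
  B[14] = 0 XOR 1 = 1
  B[15] = 1 XOR 0 = 1
= 1110011010011011 (59035 decimal)


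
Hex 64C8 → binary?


Each hex digit → 4 binary bits:
  6 = 0110
  4 = 0100
  C = 1100
  8 = 1000
Concatenate: 0110 0100 1100 1000
= 0110010011001000


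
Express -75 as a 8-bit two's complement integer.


Original: 01001011
Step 1 - Invert all bits: 10110100
Step 2 - Add 1: 10110100 + 1
= 10110101 (represents -75)


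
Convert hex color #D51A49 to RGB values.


Hex: #D51A49
R = D5₁₆ = 213
G = 1A₁₆ = 26
B = 49₁₆ = 73
= RGB(213, 26, 73)


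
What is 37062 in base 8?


Divide by 8 repeatedly:
37062 ÷ 8 = 4632 remainder 6
4632 ÷ 8 = 579 remainder 0
579 ÷ 8 = 72 remainder 3
72 ÷ 8 = 9 remainder 0
9 ÷ 8 = 1 remainder 1
1 ÷ 8 = 0 remainder 1
Reading remainders bottom-up:
= 0o110306


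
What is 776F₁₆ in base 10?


Positional values:
Position 0: F × 16^0 = 15 × 1 = 15
Position 1: 6 × 16^1 = 6 × 16 = 96
Position 2: 7 × 16^2 = 7 × 256 = 1792
Position 3: 7 × 16^3 = 7 × 4096 = 28672
Sum = 15 + 96 + 1792 + 28672
= 30575


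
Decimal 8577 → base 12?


Divide by 12 repeatedly:
8577 ÷ 12 = 714 remainder 9
714 ÷ 12 = 59 remainder 6
59 ÷ 12 = 4 remainder 11
4 ÷ 12 = 0 remainder 4
Reading remainders bottom-up:
= 4B69


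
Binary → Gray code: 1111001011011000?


Binary: 1111001011011000
Gray code: G = B XOR (B >> 1)
B >> 1 = 0111100101101100
1111001011011000 XOR 0111100101101100:
  1 XOR 0 = 1
  1 XOR 1 = 0
  1 XOR 1 = 0
  1 XOR 1 = 0
  0 XOR 1 = 1
  0 XOR 0 = 0
  1 XOR 0 = 1
  0 XOR 1 = 1
  1 XOR 0 = 1
  1 XOR 1 = 0
  0 XOR 1 = 1
  1 XOR 0 = 1
  1 XOR 1 = 0
  0 XOR 1 = 1
  0 XOR 0 = 0
  0 XOR 0 = 0
= 1000101110110100


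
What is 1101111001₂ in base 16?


Group into 4-bit nibbles: 001101111001
  0011 = 3
  0111 = 7
  1001 = 9
= 0x379


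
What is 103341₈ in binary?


Each octal digit → 3 binary bits:
  1 = 001
  0 = 000
  3 = 011
  3 = 011
  4 = 100
  1 = 001
Concatenate: 001 000 011 011 100 001
= 001000011011100001


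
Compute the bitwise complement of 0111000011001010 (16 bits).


Original: 0111000011001010
Invert all bits:
  bit 0: 0 → 1
  bit 1: 1 → 0
  bit 2: 1 → 0
  bit 3: 1 → 0
  bit 4: 0 → 1
  bit 5: 0 → 1
  bit 6: 0 → 1
  bit 7: 0 → 1
  bit 8: 1 → 0
  bit 9: 1 → 0
  bit 10: 0 → 1
  bit 11: 0 → 1
  bit 12: 1 → 0
  bit 13: 0 → 1
  bit 14: 1 → 0
  bit 15: 0 → 1
= 1000111100110101


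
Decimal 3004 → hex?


Divide by 16 repeatedly:
3004 ÷ 16 = 187 remainder 12 (C)
187 ÷ 16 = 11 remainder 11 (B)
11 ÷ 16 = 0 remainder 11 (B)
Reading remainders bottom-up:
= 0xBBC


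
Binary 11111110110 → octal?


Group into 3-bit groups: 011111110110
  011 = 3
  111 = 7
  110 = 6
  110 = 6
= 0o3766


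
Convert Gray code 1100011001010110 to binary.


Gray code: 1100011001010110
MSB stays the same: 1
Each subsequent bit = prev_binary XOR current_gray:
  B[1] = 1 XOR 1 = 0
  B[2] = 0 XOR 0 = 0
  B[3] = 0 XOR 0 = 0
  B[4] = 0 XOR 0 = 0
  B[5] = 0 XOR 1 = 1
  B[6] = 1 XOR 1 = 0
  B[7] = 0 XOR 0 = 0
  B[8] = 0 XOR 0 = 0
  B[9] = 0 XOR 1 = 1
  B[10] = 1 XOR 0 = 1
  B[11] = 1 XOR 1 = 0
  B[12] = 0 XOR 0 = 0
  B[13] = 0 XOR 1 = 1
  B[14] = 1 XOR 1 = 0
  B[15] = 0 XOR 0 = 0
= 1000010001100100 (33892 decimal)


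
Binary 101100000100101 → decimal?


Positional values:
Bit 0: 1 × 2^0 = 1
Bit 2: 1 × 2^2 = 4
Bit 5: 1 × 2^5 = 32
Bit 11: 1 × 2^11 = 2048
Bit 12: 1 × 2^12 = 4096
Bit 14: 1 × 2^14 = 16384
Sum = 1 + 4 + 32 + 2048 + 4096 + 16384
= 22565


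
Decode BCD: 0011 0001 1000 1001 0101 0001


Each 4-bit group → digit:
  0011 → 3
  0001 → 1
  1000 → 8
  1001 → 9
  0101 → 5
  0001 → 1
= 318951


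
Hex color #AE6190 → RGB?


Hex: #AE6190
R = AE₁₆ = 174
G = 61₁₆ = 97
B = 90₁₆ = 144
= RGB(174, 97, 144)


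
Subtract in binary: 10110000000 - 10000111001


Align and subtract column by column (LSB to MSB, borrowing when needed):
  10110000000
- 10000111001
  -----------
  col 0: (0 - 0 borrow-in) - 1 → borrow from next column: (0+2) - 1 = 1, borrow out 1
  col 1: (0 - 1 borrow-in) - 0 → borrow from next column: (-1+2) - 0 = 1, borrow out 1
  col 2: (0 - 1 borrow-in) - 0 → borrow from next column: (-1+2) - 0 = 1, borrow out 1
  col 3: (0 - 1 borrow-in) - 1 → borrow from next column: (-1+2) - 1 = 0, borrow out 1
  col 4: (0 - 1 borrow-in) - 1 → borrow from next column: (-1+2) - 1 = 0, borrow out 1
  col 5: (0 - 1 borrow-in) - 1 → borrow from next column: (-1+2) - 1 = 0, borrow out 1
  col 6: (0 - 1 borrow-in) - 0 → borrow from next column: (-1+2) - 0 = 1, borrow out 1
  col 7: (1 - 1 borrow-in) - 0 → 0 - 0 = 0, borrow out 0
  col 8: (1 - 0 borrow-in) - 0 → 1 - 0 = 1, borrow out 0
  col 9: (0 - 0 borrow-in) - 0 → 0 - 0 = 0, borrow out 0
  col 10: (1 - 0 borrow-in) - 1 → 1 - 1 = 0, borrow out 0
Reading bits MSB→LSB: 00101000111
Strip leading zeros: 101000111
= 101000111


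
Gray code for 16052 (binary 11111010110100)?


Binary: 11111010110100
Gray code: G = B XOR (B >> 1)
B >> 1 = 01111101011010
11111010110100 XOR 01111101011010:
  1 XOR 0 = 1
  1 XOR 1 = 0
  1 XOR 1 = 0
  1 XOR 1 = 0
  1 XOR 1 = 0
  0 XOR 1 = 1
  1 XOR 0 = 1
  0 XOR 1 = 1
  1 XOR 0 = 1
  1 XOR 1 = 0
  0 XOR 1 = 1
  1 XOR 0 = 1
  0 XOR 1 = 1
  0 XOR 0 = 0
= 10000111101110


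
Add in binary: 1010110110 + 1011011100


Align and add column by column (LSB to MSB, carry propagating):
  01010110110
+ 01011011100
  -----------
  col 0: 0 + 0 + 0 (carry in) = 0 → bit 0, carry out 0
  col 1: 1 + 0 + 0 (carry in) = 1 → bit 1, carry out 0
  col 2: 1 + 1 + 0 (carry in) = 2 → bit 0, carry out 1
  col 3: 0 + 1 + 1 (carry in) = 2 → bit 0, carry out 1
  col 4: 1 + 1 + 1 (carry in) = 3 → bit 1, carry out 1
  col 5: 1 + 0 + 1 (carry in) = 2 → bit 0, carry out 1
  col 6: 0 + 1 + 1 (carry in) = 2 → bit 0, carry out 1
  col 7: 1 + 1 + 1 (carry in) = 3 → bit 1, carry out 1
  col 8: 0 + 0 + 1 (carry in) = 1 → bit 1, carry out 0
  col 9: 1 + 1 + 0 (carry in) = 2 → bit 0, carry out 1
  col 10: 0 + 0 + 1 (carry in) = 1 → bit 1, carry out 0
Reading bits MSB→LSB: 10110010010
Strip leading zeros: 10110010010
= 10110010010


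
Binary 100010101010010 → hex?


Group into 4-bit nibbles: 0100010101010010
  0100 = 4
  0101 = 5
  0101 = 5
  0010 = 2
= 0x4552


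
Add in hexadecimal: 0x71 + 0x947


Align and add column by column (LSB to MSB, each column mod 16 with carry):
  0071
+ 0947
  ----
  col 0: 1(1) + 7(7) + 0 (carry in) = 8 → 8(8), carry out 0
  col 1: 7(7) + 4(4) + 0 (carry in) = 11 → B(11), carry out 0
  col 2: 0(0) + 9(9) + 0 (carry in) = 9 → 9(9), carry out 0
  col 3: 0(0) + 0(0) + 0 (carry in) = 0 → 0(0), carry out 0
Reading digits MSB→LSB: 09B8
Strip leading zeros: 9B8
= 0x9B8


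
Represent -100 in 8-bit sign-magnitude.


Sign bit: 1 (negative)
Magnitude: 100 = 1100100
= 11100100


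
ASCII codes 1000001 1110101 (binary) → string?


Codes (binary): 1000001 1110101
Per-code ASCII lookup:
  1000001 = 65  (range 65-90: uppercase, 65 - 65 = 0) → 'A'
  1110101 = 117  (range 97-122: lowercase, 117 - 97 = 20) → 'u'
= 'Au'


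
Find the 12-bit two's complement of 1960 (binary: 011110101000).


Original: 011110101000
Step 1 - Invert all bits: 100001010111
Step 2 - Add 1: 100001010111 + 1
= 100001011000 (represents -1960)


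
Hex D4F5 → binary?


Each hex digit → 4 binary bits:
  D = 1101
  4 = 0100
  F = 1111
  5 = 0101
Concatenate: 1101 0100 1111 0101
= 1101010011110101


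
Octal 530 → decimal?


Positional values:
Position 0: 0 × 8^0 = 0
Position 1: 3 × 8^1 = 24
Position 2: 5 × 8^2 = 320
Sum = 0 + 24 + 320
= 344


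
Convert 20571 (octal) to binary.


Each octal digit → 3 binary bits:
  2 = 010
  0 = 000
  5 = 101
  7 = 111
  1 = 001
Concatenate: 010 000 101 111 001
= 010000101111001


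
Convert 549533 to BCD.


Each digit → 4-bit binary:
  5 → 0101
  4 → 0100
  9 → 1001
  5 → 0101
  3 → 0011
  3 → 0011
= 0101 0100 1001 0101 0011 0011


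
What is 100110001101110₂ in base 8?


Group into 3-bit groups: 100110001101110
  100 = 4
  110 = 6
  001 = 1
  101 = 5
  110 = 6
= 0o46156


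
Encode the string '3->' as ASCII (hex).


String: '3->'  (3 characters)
Per-character ASCII lookup:
  '3': digits start at 48: '3' = 48 + 3 = 51 → 0x33
  '-': special character: '-' = 45 → 0x2D
  '>': special character: '>' = 62 → 0x3E
= 0x33 0x2D 0x3E


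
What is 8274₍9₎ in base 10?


Positional values (base 9):
  4 × 9^0 = 4 × 1 = 4
  7 × 9^1 = 7 × 9 = 63
  2 × 9^2 = 2 × 81 = 162
  8 × 9^3 = 8 × 729 = 5832
Sum = 4 + 63 + 162 + 5832
= 6061


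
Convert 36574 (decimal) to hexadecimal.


Divide by 16 repeatedly:
36574 ÷ 16 = 2285 remainder 14 (E)
2285 ÷ 16 = 142 remainder 13 (D)
142 ÷ 16 = 8 remainder 14 (E)
8 ÷ 16 = 0 remainder 8 (8)
Reading remainders bottom-up:
= 0x8EDE


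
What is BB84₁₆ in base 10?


Positional values:
Position 0: 4 × 16^0 = 4 × 1 = 4
Position 1: 8 × 16^1 = 8 × 16 = 128
Position 2: B × 16^2 = 11 × 256 = 2816
Position 3: B × 16^3 = 11 × 4096 = 45056
Sum = 4 + 128 + 2816 + 45056
= 48004


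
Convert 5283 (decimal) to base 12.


Divide by 12 repeatedly:
5283 ÷ 12 = 440 remainder 3
440 ÷ 12 = 36 remainder 8
36 ÷ 12 = 3 remainder 0
3 ÷ 12 = 0 remainder 3
Reading remainders bottom-up:
= 3083


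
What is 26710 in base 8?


Divide by 8 repeatedly:
26710 ÷ 8 = 3338 remainder 6
3338 ÷ 8 = 417 remainder 2
417 ÷ 8 = 52 remainder 1
52 ÷ 8 = 6 remainder 4
6 ÷ 8 = 0 remainder 6
Reading remainders bottom-up:
= 0o64126


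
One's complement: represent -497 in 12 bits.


Original: 000111110001
Invert all bits:
  bit 0: 0 → 1
  bit 1: 0 → 1
  bit 2: 0 → 1
  bit 3: 1 → 0
  bit 4: 1 → 0
  bit 5: 1 → 0
  bit 6: 1 → 0
  bit 7: 1 → 0
  bit 8: 0 → 1
  bit 9: 0 → 1
  bit 10: 0 → 1
  bit 11: 1 → 0
= 111000001110


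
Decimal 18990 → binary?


Divide by 2 repeatedly:
18990 ÷ 2 = 9495 remainder 0
9495 ÷ 2 = 4747 remainder 1
4747 ÷ 2 = 2373 remainder 1
2373 ÷ 2 = 1186 remainder 1
1186 ÷ 2 = 593 remainder 0
593 ÷ 2 = 296 remainder 1
296 ÷ 2 = 148 remainder 0
148 ÷ 2 = 74 remainder 0
74 ÷ 2 = 37 remainder 0
37 ÷ 2 = 18 remainder 1
18 ÷ 2 = 9 remainder 0
9 ÷ 2 = 4 remainder 1
4 ÷ 2 = 2 remainder 0
2 ÷ 2 = 1 remainder 0
1 ÷ 2 = 0 remainder 1
Reading remainders bottom-up:
= 100101000101110


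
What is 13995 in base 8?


Divide by 8 repeatedly:
13995 ÷ 8 = 1749 remainder 3
1749 ÷ 8 = 218 remainder 5
218 ÷ 8 = 27 remainder 2
27 ÷ 8 = 3 remainder 3
3 ÷ 8 = 0 remainder 3
Reading remainders bottom-up:
= 0o33253


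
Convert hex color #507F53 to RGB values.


Hex: #507F53
R = 50₁₆ = 80
G = 7F₁₆ = 127
B = 53₁₆ = 83
= RGB(80, 127, 83)


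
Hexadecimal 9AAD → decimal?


Positional values:
Position 0: D × 16^0 = 13 × 1 = 13
Position 1: A × 16^1 = 10 × 16 = 160
Position 2: A × 16^2 = 10 × 256 = 2560
Position 3: 9 × 16^3 = 9 × 4096 = 36864
Sum = 13 + 160 + 2560 + 36864
= 39597


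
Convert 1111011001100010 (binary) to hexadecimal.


Group into 4-bit nibbles: 1111011001100010
  1111 = F
  0110 = 6
  0110 = 6
  0010 = 2
= 0xF662


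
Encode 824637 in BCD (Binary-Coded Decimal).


Each digit → 4-bit binary:
  8 → 1000
  2 → 0010
  4 → 0100
  6 → 0110
  3 → 0011
  7 → 0111
= 1000 0010 0100 0110 0011 0111


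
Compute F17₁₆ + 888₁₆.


Align and add column by column (LSB to MSB, each column mod 16 with carry):
  0F17
+ 0888
  ----
  col 0: 7(7) + 8(8) + 0 (carry in) = 15 → F(15), carry out 0
  col 1: 1(1) + 8(8) + 0 (carry in) = 9 → 9(9), carry out 0
  col 2: F(15) + 8(8) + 0 (carry in) = 23 → 7(7), carry out 1
  col 3: 0(0) + 0(0) + 1 (carry in) = 1 → 1(1), carry out 0
Reading digits MSB→LSB: 179F
Strip leading zeros: 179F
= 0x179F


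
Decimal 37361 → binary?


Divide by 2 repeatedly:
37361 ÷ 2 = 18680 remainder 1
18680 ÷ 2 = 9340 remainder 0
9340 ÷ 2 = 4670 remainder 0
4670 ÷ 2 = 2335 remainder 0
2335 ÷ 2 = 1167 remainder 1
1167 ÷ 2 = 583 remainder 1
583 ÷ 2 = 291 remainder 1
291 ÷ 2 = 145 remainder 1
145 ÷ 2 = 72 remainder 1
72 ÷ 2 = 36 remainder 0
36 ÷ 2 = 18 remainder 0
18 ÷ 2 = 9 remainder 0
9 ÷ 2 = 4 remainder 1
4 ÷ 2 = 2 remainder 0
2 ÷ 2 = 1 remainder 0
1 ÷ 2 = 0 remainder 1
Reading remainders bottom-up:
= 1001000111110001


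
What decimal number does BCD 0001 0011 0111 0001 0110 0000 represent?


Each 4-bit group → digit:
  0001 → 1
  0011 → 3
  0111 → 7
  0001 → 1
  0110 → 6
  0000 → 0
= 137160


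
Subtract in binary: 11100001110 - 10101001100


Align and subtract column by column (LSB to MSB, borrowing when needed):
  11100001110
- 10101001100
  -----------
  col 0: (0 - 0 borrow-in) - 0 → 0 - 0 = 0, borrow out 0
  col 1: (1 - 0 borrow-in) - 0 → 1 - 0 = 1, borrow out 0
  col 2: (1 - 0 borrow-in) - 1 → 1 - 1 = 0, borrow out 0
  col 3: (1 - 0 borrow-in) - 1 → 1 - 1 = 0, borrow out 0
  col 4: (0 - 0 borrow-in) - 0 → 0 - 0 = 0, borrow out 0
  col 5: (0 - 0 borrow-in) - 0 → 0 - 0 = 0, borrow out 0
  col 6: (0 - 0 borrow-in) - 1 → borrow from next column: (0+2) - 1 = 1, borrow out 1
  col 7: (0 - 1 borrow-in) - 0 → borrow from next column: (-1+2) - 0 = 1, borrow out 1
  col 8: (1 - 1 borrow-in) - 1 → borrow from next column: (0+2) - 1 = 1, borrow out 1
  col 9: (1 - 1 borrow-in) - 0 → 0 - 0 = 0, borrow out 0
  col 10: (1 - 0 borrow-in) - 1 → 1 - 1 = 0, borrow out 0
Reading bits MSB→LSB: 00111000010
Strip leading zeros: 111000010
= 111000010


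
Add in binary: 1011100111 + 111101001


Align and add column by column (LSB to MSB, carry propagating):
  01011100111
+ 00111101001
  -----------
  col 0: 1 + 1 + 0 (carry in) = 2 → bit 0, carry out 1
  col 1: 1 + 0 + 1 (carry in) = 2 → bit 0, carry out 1
  col 2: 1 + 0 + 1 (carry in) = 2 → bit 0, carry out 1
  col 3: 0 + 1 + 1 (carry in) = 2 → bit 0, carry out 1
  col 4: 0 + 0 + 1 (carry in) = 1 → bit 1, carry out 0
  col 5: 1 + 1 + 0 (carry in) = 2 → bit 0, carry out 1
  col 6: 1 + 1 + 1 (carry in) = 3 → bit 1, carry out 1
  col 7: 1 + 1 + 1 (carry in) = 3 → bit 1, carry out 1
  col 8: 0 + 1 + 1 (carry in) = 2 → bit 0, carry out 1
  col 9: 1 + 0 + 1 (carry in) = 2 → bit 0, carry out 1
  col 10: 0 + 0 + 1 (carry in) = 1 → bit 1, carry out 0
Reading bits MSB→LSB: 10011010000
Strip leading zeros: 10011010000
= 10011010000


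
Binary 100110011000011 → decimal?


Positional values:
Bit 0: 1 × 2^0 = 1
Bit 1: 1 × 2^1 = 2
Bit 6: 1 × 2^6 = 64
Bit 7: 1 × 2^7 = 128
Bit 10: 1 × 2^10 = 1024
Bit 11: 1 × 2^11 = 2048
Bit 14: 1 × 2^14 = 16384
Sum = 1 + 2 + 64 + 128 + 1024 + 2048 + 16384
= 19651


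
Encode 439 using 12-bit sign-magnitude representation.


Sign bit: 0 (positive)
Magnitude: 439 = 00110110111
= 000110110111


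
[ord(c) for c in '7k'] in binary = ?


String: '7k'  (2 characters)
Per-character ASCII lookup:
  '7': digits start at 48: '7' = 48 + 7 = 55 → 110111
  'k': lowercase starts at 97: 'k' = 97 + 10 = 107 → 1101011
= 110111 1101011


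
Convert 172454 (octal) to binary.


Each octal digit → 3 binary bits:
  1 = 001
  7 = 111
  2 = 010
  4 = 100
  5 = 101
  4 = 100
Concatenate: 001 111 010 100 101 100
= 001111010100101100


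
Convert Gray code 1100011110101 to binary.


Gray code: 1100011110101
MSB stays the same: 1
Each subsequent bit = prev_binary XOR current_gray:
  B[1] = 1 XOR 1 = 0
  B[2] = 0 XOR 0 = 0
  B[3] = 0 XOR 0 = 0
  B[4] = 0 XOR 0 = 0
  B[5] = 0 XOR 1 = 1
  B[6] = 1 XOR 1 = 0
  B[7] = 0 XOR 1 = 1
  B[8] = 1 XOR 1 = 0
  B[9] = 0 XOR 0 = 0
  B[10] = 0 XOR 1 = 1
  B[11] = 1 XOR 0 = 1
  B[12] = 1 XOR 1 = 0
= 1000010100110 (4262 decimal)


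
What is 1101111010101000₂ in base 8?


Group into 3-bit groups: 001101111010101000
  001 = 1
  101 = 5
  111 = 7
  010 = 2
  101 = 5
  000 = 0
= 0o157250


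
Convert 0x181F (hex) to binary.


Each hex digit → 4 binary bits:
  1 = 0001
  8 = 1000
  1 = 0001
  F = 1111
Concatenate: 0001 1000 0001 1111
= 0001100000011111


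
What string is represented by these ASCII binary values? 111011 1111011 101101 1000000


Codes (binary): 111011 1111011 101101 1000000
Per-code ASCII lookup:
  111011 = 59  (special character) → ';'
  1111011 = 123  (special character) → '{'
  101101 = 45  (special character) → '-'
  1000000 = 64  (special character) → '@'
= ';{-@'


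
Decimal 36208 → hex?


Divide by 16 repeatedly:
36208 ÷ 16 = 2263 remainder 0 (0)
2263 ÷ 16 = 141 remainder 7 (7)
141 ÷ 16 = 8 remainder 13 (D)
8 ÷ 16 = 0 remainder 8 (8)
Reading remainders bottom-up:
= 0x8D70


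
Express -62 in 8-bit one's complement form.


Original: 00111110
Invert all bits:
  bit 0: 0 → 1
  bit 1: 0 → 1
  bit 2: 1 → 0
  bit 3: 1 → 0
  bit 4: 1 → 0
  bit 5: 1 → 0
  bit 6: 1 → 0
  bit 7: 0 → 1
= 11000001


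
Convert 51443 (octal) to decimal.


Positional values:
Position 0: 3 × 8^0 = 3
Position 1: 4 × 8^1 = 32
Position 2: 4 × 8^2 = 256
Position 3: 1 × 8^3 = 512
Position 4: 5 × 8^4 = 20480
Sum = 3 + 32 + 256 + 512 + 20480
= 21283


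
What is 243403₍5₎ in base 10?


Positional values (base 5):
  3 × 5^0 = 3 × 1 = 3
  0 × 5^1 = 0 × 5 = 0
  4 × 5^2 = 4 × 25 = 100
  3 × 5^3 = 3 × 125 = 375
  4 × 5^4 = 4 × 625 = 2500
  2 × 5^5 = 2 × 3125 = 6250
Sum = 3 + 0 + 100 + 375 + 2500 + 6250
= 9228


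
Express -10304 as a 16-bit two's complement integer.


Original: 0010100001000000
Step 1 - Invert all bits: 1101011110111111
Step 2 - Add 1: 1101011110111111 + 1
= 1101011111000000 (represents -10304)


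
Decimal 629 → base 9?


Divide by 9 repeatedly:
629 ÷ 9 = 69 remainder 8
69 ÷ 9 = 7 remainder 6
7 ÷ 9 = 0 remainder 7
Reading remainders bottom-up:
= 768


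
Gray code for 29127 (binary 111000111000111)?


Binary: 111000111000111
Gray code: G = B XOR (B >> 1)
B >> 1 = 011100011100011
111000111000111 XOR 011100011100011:
  1 XOR 0 = 1
  1 XOR 1 = 0
  1 XOR 1 = 0
  0 XOR 1 = 1
  0 XOR 0 = 0
  0 XOR 0 = 0
  1 XOR 0 = 1
  1 XOR 1 = 0
  1 XOR 1 = 0
  0 XOR 1 = 1
  0 XOR 0 = 0
  0 XOR 0 = 0
  1 XOR 0 = 1
  1 XOR 1 = 0
  1 XOR 1 = 0
= 100100100100100


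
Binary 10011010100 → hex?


Group into 4-bit nibbles: 010011010100
  0100 = 4
  1101 = D
  0100 = 4
= 0x4D4


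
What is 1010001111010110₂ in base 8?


Group into 3-bit groups: 001010001111010110
  001 = 1
  010 = 2
  001 = 1
  111 = 7
  010 = 2
  110 = 6
= 0o121726


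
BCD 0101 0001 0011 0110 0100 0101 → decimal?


Each 4-bit group → digit:
  0101 → 5
  0001 → 1
  0011 → 3
  0110 → 6
  0100 → 4
  0101 → 5
= 513645


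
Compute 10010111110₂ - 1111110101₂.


Align and subtract column by column (LSB to MSB, borrowing when needed):
  10010111110
- 01111110101
  -----------
  col 0: (0 - 0 borrow-in) - 1 → borrow from next column: (0+2) - 1 = 1, borrow out 1
  col 1: (1 - 1 borrow-in) - 0 → 0 - 0 = 0, borrow out 0
  col 2: (1 - 0 borrow-in) - 1 → 1 - 1 = 0, borrow out 0
  col 3: (1 - 0 borrow-in) - 0 → 1 - 0 = 1, borrow out 0
  col 4: (1 - 0 borrow-in) - 1 → 1 - 1 = 0, borrow out 0
  col 5: (1 - 0 borrow-in) - 1 → 1 - 1 = 0, borrow out 0
  col 6: (0 - 0 borrow-in) - 1 → borrow from next column: (0+2) - 1 = 1, borrow out 1
  col 7: (1 - 1 borrow-in) - 1 → borrow from next column: (0+2) - 1 = 1, borrow out 1
  col 8: (0 - 1 borrow-in) - 1 → borrow from next column: (-1+2) - 1 = 0, borrow out 1
  col 9: (0 - 1 borrow-in) - 1 → borrow from next column: (-1+2) - 1 = 0, borrow out 1
  col 10: (1 - 1 borrow-in) - 0 → 0 - 0 = 0, borrow out 0
Reading bits MSB→LSB: 00011001001
Strip leading zeros: 11001001
= 11001001


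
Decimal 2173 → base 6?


Divide by 6 repeatedly:
2173 ÷ 6 = 362 remainder 1
362 ÷ 6 = 60 remainder 2
60 ÷ 6 = 10 remainder 0
10 ÷ 6 = 1 remainder 4
1 ÷ 6 = 0 remainder 1
Reading remainders bottom-up:
= 14021


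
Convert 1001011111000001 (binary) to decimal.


Positional values:
Bit 0: 1 × 2^0 = 1
Bit 6: 1 × 2^6 = 64
Bit 7: 1 × 2^7 = 128
Bit 8: 1 × 2^8 = 256
Bit 9: 1 × 2^9 = 512
Bit 10: 1 × 2^10 = 1024
Bit 12: 1 × 2^12 = 4096
Bit 15: 1 × 2^15 = 32768
Sum = 1 + 64 + 128 + 256 + 512 + 1024 + 4096 + 32768
= 38849


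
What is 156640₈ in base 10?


Positional values:
Position 0: 0 × 8^0 = 0
Position 1: 4 × 8^1 = 32
Position 2: 6 × 8^2 = 384
Position 3: 6 × 8^3 = 3072
Position 4: 5 × 8^4 = 20480
Position 5: 1 × 8^5 = 32768
Sum = 0 + 32 + 384 + 3072 + 20480 + 32768
= 56736


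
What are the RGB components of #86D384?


Hex: #86D384
R = 86₁₆ = 134
G = D3₁₆ = 211
B = 84₁₆ = 132
= RGB(134, 211, 132)


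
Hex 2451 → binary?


Each hex digit → 4 binary bits:
  2 = 0010
  4 = 0100
  5 = 0101
  1 = 0001
Concatenate: 0010 0100 0101 0001
= 0010010001010001


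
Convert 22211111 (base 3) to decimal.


Positional values (base 3):
  1 × 3^0 = 1 × 1 = 1
  1 × 3^1 = 1 × 3 = 3
  1 × 3^2 = 1 × 9 = 9
  1 × 3^3 = 1 × 27 = 27
  1 × 3^4 = 1 × 81 = 81
  2 × 3^5 = 2 × 243 = 486
  2 × 3^6 = 2 × 729 = 1458
  2 × 3^7 = 2 × 2187 = 4374
Sum = 1 + 3 + 9 + 27 + 81 + 486 + 1458 + 4374
= 6439


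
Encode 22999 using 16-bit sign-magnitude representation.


Sign bit: 0 (positive)
Magnitude: 22999 = 101100111010111
= 0101100111010111


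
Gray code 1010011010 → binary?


Gray code: 1010011010
MSB stays the same: 1
Each subsequent bit = prev_binary XOR current_gray:
  B[1] = 1 XOR 0 = 1
  B[2] = 1 XOR 1 = 0
  B[3] = 0 XOR 0 = 0
  B[4] = 0 XOR 0 = 0
  B[5] = 0 XOR 1 = 1
  B[6] = 1 XOR 1 = 0
  B[7] = 0 XOR 0 = 0
  B[8] = 0 XOR 1 = 1
  B[9] = 1 XOR 0 = 1
= 1100010011 (787 decimal)


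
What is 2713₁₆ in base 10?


Positional values:
Position 0: 3 × 16^0 = 3 × 1 = 3
Position 1: 1 × 16^1 = 1 × 16 = 16
Position 2: 7 × 16^2 = 7 × 256 = 1792
Position 3: 2 × 16^3 = 2 × 4096 = 8192
Sum = 3 + 16 + 1792 + 8192
= 10003


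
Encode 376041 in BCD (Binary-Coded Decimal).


Each digit → 4-bit binary:
  3 → 0011
  7 → 0111
  6 → 0110
  0 → 0000
  4 → 0100
  1 → 0001
= 0011 0111 0110 0000 0100 0001


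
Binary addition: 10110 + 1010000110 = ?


Align and add column by column (LSB to MSB, carry propagating):
  00000010110
+ 01010000110
  -----------
  col 0: 0 + 0 + 0 (carry in) = 0 → bit 0, carry out 0
  col 1: 1 + 1 + 0 (carry in) = 2 → bit 0, carry out 1
  col 2: 1 + 1 + 1 (carry in) = 3 → bit 1, carry out 1
  col 3: 0 + 0 + 1 (carry in) = 1 → bit 1, carry out 0
  col 4: 1 + 0 + 0 (carry in) = 1 → bit 1, carry out 0
  col 5: 0 + 0 + 0 (carry in) = 0 → bit 0, carry out 0
  col 6: 0 + 0 + 0 (carry in) = 0 → bit 0, carry out 0
  col 7: 0 + 1 + 0 (carry in) = 1 → bit 1, carry out 0
  col 8: 0 + 0 + 0 (carry in) = 0 → bit 0, carry out 0
  col 9: 0 + 1 + 0 (carry in) = 1 → bit 1, carry out 0
  col 10: 0 + 0 + 0 (carry in) = 0 → bit 0, carry out 0
Reading bits MSB→LSB: 01010011100
Strip leading zeros: 1010011100
= 1010011100


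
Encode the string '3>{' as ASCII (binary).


String: '3>{'  (3 characters)
Per-character ASCII lookup:
  '3': digits start at 48: '3' = 48 + 3 = 51 → 110011
  '>': special character: '>' = 62 → 111110
  '{': special character: '{' = 123 → 1111011
= 110011 111110 1111011


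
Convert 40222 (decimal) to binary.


Divide by 2 repeatedly:
40222 ÷ 2 = 20111 remainder 0
20111 ÷ 2 = 10055 remainder 1
10055 ÷ 2 = 5027 remainder 1
5027 ÷ 2 = 2513 remainder 1
2513 ÷ 2 = 1256 remainder 1
1256 ÷ 2 = 628 remainder 0
628 ÷ 2 = 314 remainder 0
314 ÷ 2 = 157 remainder 0
157 ÷ 2 = 78 remainder 1
78 ÷ 2 = 39 remainder 0
39 ÷ 2 = 19 remainder 1
19 ÷ 2 = 9 remainder 1
9 ÷ 2 = 4 remainder 1
4 ÷ 2 = 2 remainder 0
2 ÷ 2 = 1 remainder 0
1 ÷ 2 = 0 remainder 1
Reading remainders bottom-up:
= 1001110100011110


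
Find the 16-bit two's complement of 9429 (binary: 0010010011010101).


Original: 0010010011010101
Step 1 - Invert all bits: 1101101100101010
Step 2 - Add 1: 1101101100101010 + 1
= 1101101100101011 (represents -9429)


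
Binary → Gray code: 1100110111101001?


Binary: 1100110111101001
Gray code: G = B XOR (B >> 1)
B >> 1 = 0110011011110100
1100110111101001 XOR 0110011011110100:
  1 XOR 0 = 1
  1 XOR 1 = 0
  0 XOR 1 = 1
  0 XOR 0 = 0
  1 XOR 0 = 1
  1 XOR 1 = 0
  0 XOR 1 = 1
  1 XOR 0 = 1
  1 XOR 1 = 0
  1 XOR 1 = 0
  1 XOR 1 = 0
  0 XOR 1 = 1
  1 XOR 0 = 1
  0 XOR 1 = 1
  0 XOR 0 = 0
  1 XOR 0 = 1
= 1010101100011101


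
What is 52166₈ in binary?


Each octal digit → 3 binary bits:
  5 = 101
  2 = 010
  1 = 001
  6 = 110
  6 = 110
Concatenate: 101 010 001 110 110
= 101010001110110


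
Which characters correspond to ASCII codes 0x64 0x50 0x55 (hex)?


Codes (hex): 0x64 0x50 0x55
Per-code ASCII lookup:
  0x64 = 100  (range 97-122: lowercase, 100 - 97 = 3) → 'd'
  0x50 = 80  (range 65-90: uppercase, 80 - 65 = 15) → 'P'
  0x55 = 85  (range 65-90: uppercase, 85 - 65 = 20) → 'U'
= 'dPU'


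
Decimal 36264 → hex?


Divide by 16 repeatedly:
36264 ÷ 16 = 2266 remainder 8 (8)
2266 ÷ 16 = 141 remainder 10 (A)
141 ÷ 16 = 8 remainder 13 (D)
8 ÷ 16 = 0 remainder 8 (8)
Reading remainders bottom-up:
= 0x8DA8


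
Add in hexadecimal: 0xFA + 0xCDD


Align and add column by column (LSB to MSB, each column mod 16 with carry):
  00FA
+ 0CDD
  ----
  col 0: A(10) + D(13) + 0 (carry in) = 23 → 7(7), carry out 1
  col 1: F(15) + D(13) + 1 (carry in) = 29 → D(13), carry out 1
  col 2: 0(0) + C(12) + 1 (carry in) = 13 → D(13), carry out 0
  col 3: 0(0) + 0(0) + 0 (carry in) = 0 → 0(0), carry out 0
Reading digits MSB→LSB: 0DD7
Strip leading zeros: DD7
= 0xDD7


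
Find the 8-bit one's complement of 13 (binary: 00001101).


Original: 00001101
Invert all bits:
  bit 0: 0 → 1
  bit 1: 0 → 1
  bit 2: 0 → 1
  bit 3: 0 → 1
  bit 4: 1 → 0
  bit 5: 1 → 0
  bit 6: 0 → 1
  bit 7: 1 → 0
= 11110010


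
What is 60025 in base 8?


Divide by 8 repeatedly:
60025 ÷ 8 = 7503 remainder 1
7503 ÷ 8 = 937 remainder 7
937 ÷ 8 = 117 remainder 1
117 ÷ 8 = 14 remainder 5
14 ÷ 8 = 1 remainder 6
1 ÷ 8 = 0 remainder 1
Reading remainders bottom-up:
= 0o165171


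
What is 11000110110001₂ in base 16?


Group into 4-bit nibbles: 0011000110110001
  0011 = 3
  0001 = 1
  1011 = B
  0001 = 1
= 0x31B1


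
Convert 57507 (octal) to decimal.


Positional values:
Position 0: 7 × 8^0 = 7
Position 1: 0 × 8^1 = 0
Position 2: 5 × 8^2 = 320
Position 3: 7 × 8^3 = 3584
Position 4: 5 × 8^4 = 20480
Sum = 7 + 0 + 320 + 3584 + 20480
= 24391


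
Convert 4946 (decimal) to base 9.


Divide by 9 repeatedly:
4946 ÷ 9 = 549 remainder 5
549 ÷ 9 = 61 remainder 0
61 ÷ 9 = 6 remainder 7
6 ÷ 9 = 0 remainder 6
Reading remainders bottom-up:
= 6705


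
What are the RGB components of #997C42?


Hex: #997C42
R = 99₁₆ = 153
G = 7C₁₆ = 124
B = 42₁₆ = 66
= RGB(153, 124, 66)


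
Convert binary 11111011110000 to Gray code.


Binary: 11111011110000
Gray code: G = B XOR (B >> 1)
B >> 1 = 01111101111000
11111011110000 XOR 01111101111000:
  1 XOR 0 = 1
  1 XOR 1 = 0
  1 XOR 1 = 0
  1 XOR 1 = 0
  1 XOR 1 = 0
  0 XOR 1 = 1
  1 XOR 0 = 1
  1 XOR 1 = 0
  1 XOR 1 = 0
  1 XOR 1 = 0
  0 XOR 1 = 1
  0 XOR 0 = 0
  0 XOR 0 = 0
  0 XOR 0 = 0
= 10000110001000


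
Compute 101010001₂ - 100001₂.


Align and subtract column by column (LSB to MSB, borrowing when needed):
  101010001
- 000100001
  ---------
  col 0: (1 - 0 borrow-in) - 1 → 1 - 1 = 0, borrow out 0
  col 1: (0 - 0 borrow-in) - 0 → 0 - 0 = 0, borrow out 0
  col 2: (0 - 0 borrow-in) - 0 → 0 - 0 = 0, borrow out 0
  col 3: (0 - 0 borrow-in) - 0 → 0 - 0 = 0, borrow out 0
  col 4: (1 - 0 borrow-in) - 0 → 1 - 0 = 1, borrow out 0
  col 5: (0 - 0 borrow-in) - 1 → borrow from next column: (0+2) - 1 = 1, borrow out 1
  col 6: (1 - 1 borrow-in) - 0 → 0 - 0 = 0, borrow out 0
  col 7: (0 - 0 borrow-in) - 0 → 0 - 0 = 0, borrow out 0
  col 8: (1 - 0 borrow-in) - 0 → 1 - 0 = 1, borrow out 0
Reading bits MSB→LSB: 100110000
Strip leading zeros: 100110000
= 100110000


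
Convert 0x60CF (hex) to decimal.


Positional values:
Position 0: F × 16^0 = 15 × 1 = 15
Position 1: C × 16^1 = 12 × 16 = 192
Position 2: 0 × 16^2 = 0 × 256 = 0
Position 3: 6 × 16^3 = 6 × 4096 = 24576
Sum = 15 + 192 + 0 + 24576
= 24783


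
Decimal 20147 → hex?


Divide by 16 repeatedly:
20147 ÷ 16 = 1259 remainder 3 (3)
1259 ÷ 16 = 78 remainder 11 (B)
78 ÷ 16 = 4 remainder 14 (E)
4 ÷ 16 = 0 remainder 4 (4)
Reading remainders bottom-up:
= 0x4EB3


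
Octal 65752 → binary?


Each octal digit → 3 binary bits:
  6 = 110
  5 = 101
  7 = 111
  5 = 101
  2 = 010
Concatenate: 110 101 111 101 010
= 110101111101010


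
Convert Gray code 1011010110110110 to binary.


Gray code: 1011010110110110
MSB stays the same: 1
Each subsequent bit = prev_binary XOR current_gray:
  B[1] = 1 XOR 0 = 1
  B[2] = 1 XOR 1 = 0
  B[3] = 0 XOR 1 = 1
  B[4] = 1 XOR 0 = 1
  B[5] = 1 XOR 1 = 0
  B[6] = 0 XOR 0 = 0
  B[7] = 0 XOR 1 = 1
  B[8] = 1 XOR 1 = 0
  B[9] = 0 XOR 0 = 0
  B[10] = 0 XOR 1 = 1
  B[11] = 1 XOR 1 = 0
  B[12] = 0 XOR 0 = 0
  B[13] = 0 XOR 1 = 1
  B[14] = 1 XOR 1 = 0
  B[15] = 0 XOR 0 = 0
= 1101100100100100 (55588 decimal)


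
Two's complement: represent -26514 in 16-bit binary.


Original: 0110011110010010
Step 1 - Invert all bits: 1001100001101101
Step 2 - Add 1: 1001100001101101 + 1
= 1001100001101110 (represents -26514)


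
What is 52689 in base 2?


Divide by 2 repeatedly:
52689 ÷ 2 = 26344 remainder 1
26344 ÷ 2 = 13172 remainder 0
13172 ÷ 2 = 6586 remainder 0
6586 ÷ 2 = 3293 remainder 0
3293 ÷ 2 = 1646 remainder 1
1646 ÷ 2 = 823 remainder 0
823 ÷ 2 = 411 remainder 1
411 ÷ 2 = 205 remainder 1
205 ÷ 2 = 102 remainder 1
102 ÷ 2 = 51 remainder 0
51 ÷ 2 = 25 remainder 1
25 ÷ 2 = 12 remainder 1
12 ÷ 2 = 6 remainder 0
6 ÷ 2 = 3 remainder 0
3 ÷ 2 = 1 remainder 1
1 ÷ 2 = 0 remainder 1
Reading remainders bottom-up:
= 1100110111010001
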